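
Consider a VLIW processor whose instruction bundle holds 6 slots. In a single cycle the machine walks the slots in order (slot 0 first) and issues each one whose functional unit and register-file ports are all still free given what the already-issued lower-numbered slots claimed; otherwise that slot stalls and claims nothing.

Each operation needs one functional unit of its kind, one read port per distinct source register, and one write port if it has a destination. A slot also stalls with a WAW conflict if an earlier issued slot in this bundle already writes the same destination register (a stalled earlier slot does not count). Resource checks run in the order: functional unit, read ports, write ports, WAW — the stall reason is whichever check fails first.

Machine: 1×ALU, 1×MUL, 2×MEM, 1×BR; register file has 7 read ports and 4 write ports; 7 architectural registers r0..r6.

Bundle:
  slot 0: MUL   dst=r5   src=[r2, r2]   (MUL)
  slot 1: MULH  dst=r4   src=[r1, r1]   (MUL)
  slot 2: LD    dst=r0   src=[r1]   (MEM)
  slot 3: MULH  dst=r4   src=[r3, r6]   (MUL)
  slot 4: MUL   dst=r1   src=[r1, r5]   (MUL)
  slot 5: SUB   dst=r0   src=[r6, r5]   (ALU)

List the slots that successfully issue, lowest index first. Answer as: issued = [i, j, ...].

  0. MUL→r5 ⇒ go  {1A/0Mu/2Ld/1B | 6r 3w}
  1. MUL→r4 ⇒ no(FU)  {1A/0Mu/2Ld/1B | 6r 3w}
  2. MEM→r0 ⇒ go  {1A/0Mu/1Ld/1B | 5r 2w}
  3. MUL→r4 ⇒ no(FU)  {1A/0Mu/1Ld/1B | 5r 2w}
  4. MUL→r1 ⇒ no(FU)  {1A/0Mu/1Ld/1B | 5r 2w}
  5. ALU→r0 ⇒ no(WAW)  {1A/0Mu/1Ld/1B | 5r 2w}

issued = [0, 2]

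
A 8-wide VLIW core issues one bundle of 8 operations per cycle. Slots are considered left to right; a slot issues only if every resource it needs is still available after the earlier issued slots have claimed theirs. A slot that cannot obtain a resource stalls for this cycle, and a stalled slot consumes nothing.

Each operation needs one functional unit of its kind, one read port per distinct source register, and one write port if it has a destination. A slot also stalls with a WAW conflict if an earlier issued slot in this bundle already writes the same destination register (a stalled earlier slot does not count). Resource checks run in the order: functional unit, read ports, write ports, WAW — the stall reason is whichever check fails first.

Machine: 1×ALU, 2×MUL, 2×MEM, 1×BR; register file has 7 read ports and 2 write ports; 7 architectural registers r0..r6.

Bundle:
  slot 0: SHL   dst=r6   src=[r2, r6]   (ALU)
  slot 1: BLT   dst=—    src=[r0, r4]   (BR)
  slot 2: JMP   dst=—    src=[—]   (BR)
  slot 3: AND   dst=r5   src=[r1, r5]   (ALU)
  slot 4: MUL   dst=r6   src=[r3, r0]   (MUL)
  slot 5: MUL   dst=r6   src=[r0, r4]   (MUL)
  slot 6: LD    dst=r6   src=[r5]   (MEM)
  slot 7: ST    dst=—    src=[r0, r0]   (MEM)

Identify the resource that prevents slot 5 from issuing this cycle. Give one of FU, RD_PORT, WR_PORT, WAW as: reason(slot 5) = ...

reason(slot 5) = WAW

(0) want 1×ALU +2rd +1wr — yes → AL0|MU2|ME2|BR1|rd5|wr1
(1) want 1×BR +2rd +0wr — yes → AL0|MU2|ME2|BR0|rd3|wr1
(2) want 1×BR +0rd +0wr — FU → AL0|MU2|ME2|BR0|rd3|wr1
(3) want 1×ALU +2rd +1wr — FU → AL0|MU2|ME2|BR0|rd3|wr1
(4) want 1×MUL +2rd +1wr — WAW → AL0|MU2|ME2|BR0|rd3|wr1
(5) want 1×MUL +2rd +1wr — WAW → AL0|MU2|ME2|BR0|rd3|wr1
(6) want 1×MEM +1rd +1wr — WAW → AL0|MU2|ME2|BR0|rd3|wr1
(7) want 1×MEM +1rd +0wr — yes → AL0|MU2|ME1|BR0|rd2|wr1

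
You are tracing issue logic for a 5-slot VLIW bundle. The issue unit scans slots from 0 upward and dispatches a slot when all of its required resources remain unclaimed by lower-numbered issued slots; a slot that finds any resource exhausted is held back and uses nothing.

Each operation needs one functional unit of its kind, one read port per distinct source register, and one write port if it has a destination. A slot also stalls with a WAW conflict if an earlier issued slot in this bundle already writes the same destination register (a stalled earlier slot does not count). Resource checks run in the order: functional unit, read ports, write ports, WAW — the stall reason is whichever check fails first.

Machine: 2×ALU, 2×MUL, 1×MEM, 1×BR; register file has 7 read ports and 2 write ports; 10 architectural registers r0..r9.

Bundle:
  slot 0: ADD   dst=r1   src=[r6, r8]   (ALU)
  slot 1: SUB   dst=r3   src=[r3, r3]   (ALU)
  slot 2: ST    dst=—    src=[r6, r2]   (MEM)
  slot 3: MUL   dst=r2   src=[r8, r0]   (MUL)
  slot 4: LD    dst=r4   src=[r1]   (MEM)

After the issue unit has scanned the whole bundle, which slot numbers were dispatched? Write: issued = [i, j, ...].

issued = [0, 1, 2]

  0. ALU→r1 ⇒ go  {1A/2Mu/1Ld/1B | 5r 1w}
  1. ALU→r3 ⇒ go  {0A/2Mu/1Ld/1B | 4r 0w}
  2. MEM ⇒ go  {0A/2Mu/0Ld/1B | 2r 0w}
  3. MUL→r2 ⇒ no(WR_PORT)  {0A/2Mu/0Ld/1B | 2r 0w}
  4. MEM→r4 ⇒ no(FU)  {0A/2Mu/0Ld/1B | 2r 0w}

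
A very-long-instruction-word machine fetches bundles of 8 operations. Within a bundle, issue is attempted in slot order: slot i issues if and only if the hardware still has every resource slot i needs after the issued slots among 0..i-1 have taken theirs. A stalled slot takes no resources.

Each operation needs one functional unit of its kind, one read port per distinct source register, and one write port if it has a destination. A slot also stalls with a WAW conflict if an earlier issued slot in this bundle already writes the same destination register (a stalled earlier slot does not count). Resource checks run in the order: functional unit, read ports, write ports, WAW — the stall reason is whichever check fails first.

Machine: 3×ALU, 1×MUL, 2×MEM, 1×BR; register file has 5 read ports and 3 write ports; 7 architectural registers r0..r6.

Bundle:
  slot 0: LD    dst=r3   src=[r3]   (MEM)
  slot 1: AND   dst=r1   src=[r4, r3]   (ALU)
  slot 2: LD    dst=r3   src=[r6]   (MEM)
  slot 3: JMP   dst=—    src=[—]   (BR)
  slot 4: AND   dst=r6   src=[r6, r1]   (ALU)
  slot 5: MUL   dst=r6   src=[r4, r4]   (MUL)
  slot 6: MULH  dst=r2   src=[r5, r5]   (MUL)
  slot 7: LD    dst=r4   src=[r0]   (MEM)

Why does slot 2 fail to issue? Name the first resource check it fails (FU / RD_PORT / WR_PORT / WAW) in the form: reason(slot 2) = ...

  0. MEM→r3 ⇒ go  {3A/1Mu/1Ld/1B | 4r 2w}
  1. ALU→r1 ⇒ go  {2A/1Mu/1Ld/1B | 2r 1w}
  2. MEM→r3 ⇒ no(WAW)  {2A/1Mu/1Ld/1B | 2r 1w}
  3. BR ⇒ go  {2A/1Mu/1Ld/0B | 2r 1w}
  4. ALU→r6 ⇒ go  {1A/1Mu/1Ld/0B | 0r 0w}
  5. MUL→r6 ⇒ no(RD_PORT)  {1A/1Mu/1Ld/0B | 0r 0w}
  6. MUL→r2 ⇒ no(RD_PORT)  {1A/1Mu/1Ld/0B | 0r 0w}
  7. MEM→r4 ⇒ no(RD_PORT)  {1A/1Mu/1Ld/0B | 0r 0w}

reason(slot 2) = WAW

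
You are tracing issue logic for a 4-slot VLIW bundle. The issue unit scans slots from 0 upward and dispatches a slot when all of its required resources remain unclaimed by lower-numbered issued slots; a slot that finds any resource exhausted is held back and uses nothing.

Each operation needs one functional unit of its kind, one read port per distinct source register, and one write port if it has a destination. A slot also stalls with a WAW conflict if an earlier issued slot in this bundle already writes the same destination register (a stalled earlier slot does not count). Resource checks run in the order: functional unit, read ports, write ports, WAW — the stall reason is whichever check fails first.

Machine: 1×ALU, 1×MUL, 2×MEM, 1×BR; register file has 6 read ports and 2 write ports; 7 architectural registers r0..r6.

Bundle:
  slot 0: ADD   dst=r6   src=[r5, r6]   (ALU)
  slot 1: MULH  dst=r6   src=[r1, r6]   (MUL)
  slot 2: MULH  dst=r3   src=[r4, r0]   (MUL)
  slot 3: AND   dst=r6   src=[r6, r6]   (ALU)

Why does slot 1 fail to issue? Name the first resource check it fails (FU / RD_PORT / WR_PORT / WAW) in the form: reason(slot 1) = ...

[0] ALU needs rd=2 wr=1: ok; after: ALU=0 MUL=1 MEM=2 BR=1, R=4, W=1
[1] MUL needs rd=2 wr=1: WAW; after: ALU=0 MUL=1 MEM=2 BR=1, R=4, W=1
[2] MUL needs rd=2 wr=1: ok; after: ALU=0 MUL=0 MEM=2 BR=1, R=2, W=0
[3] ALU needs rd=1 wr=1: FU; after: ALU=0 MUL=0 MEM=2 BR=1, R=2, W=0

reason(slot 1) = WAW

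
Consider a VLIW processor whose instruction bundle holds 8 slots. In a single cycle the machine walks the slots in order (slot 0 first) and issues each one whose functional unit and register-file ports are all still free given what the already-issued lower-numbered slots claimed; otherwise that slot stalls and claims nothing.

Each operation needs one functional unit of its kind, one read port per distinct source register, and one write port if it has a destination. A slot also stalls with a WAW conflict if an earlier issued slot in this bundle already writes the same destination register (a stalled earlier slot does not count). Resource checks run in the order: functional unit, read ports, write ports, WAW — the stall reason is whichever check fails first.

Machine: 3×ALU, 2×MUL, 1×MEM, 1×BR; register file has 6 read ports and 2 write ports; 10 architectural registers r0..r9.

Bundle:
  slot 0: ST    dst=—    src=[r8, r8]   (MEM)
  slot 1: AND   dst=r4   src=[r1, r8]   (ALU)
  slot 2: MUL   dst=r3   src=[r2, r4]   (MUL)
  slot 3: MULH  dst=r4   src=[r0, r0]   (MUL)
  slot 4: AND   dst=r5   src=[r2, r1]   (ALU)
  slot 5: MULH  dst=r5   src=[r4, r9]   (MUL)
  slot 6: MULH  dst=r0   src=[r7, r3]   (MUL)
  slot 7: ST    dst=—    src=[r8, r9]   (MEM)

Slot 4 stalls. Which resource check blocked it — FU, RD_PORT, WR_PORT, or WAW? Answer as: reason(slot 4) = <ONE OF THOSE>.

reason(slot 4) = RD_PORT

(0) want 1×MEM +1rd +0wr — yes → AL3|MU2|ME0|BR1|rd5|wr2
(1) want 1×ALU +2rd +1wr — yes → AL2|MU2|ME0|BR1|rd3|wr1
(2) want 1×MUL +2rd +1wr — yes → AL2|MU1|ME0|BR1|rd1|wr0
(3) want 1×MUL +1rd +1wr — WR_PORT → AL2|MU1|ME0|BR1|rd1|wr0
(4) want 1×ALU +2rd +1wr — RD_PORT → AL2|MU1|ME0|BR1|rd1|wr0
(5) want 1×MUL +2rd +1wr — RD_PORT → AL2|MU1|ME0|BR1|rd1|wr0
(6) want 1×MUL +2rd +1wr — RD_PORT → AL2|MU1|ME0|BR1|rd1|wr0
(7) want 1×MEM +2rd +0wr — FU → AL2|MU1|ME0|BR1|rd1|wr0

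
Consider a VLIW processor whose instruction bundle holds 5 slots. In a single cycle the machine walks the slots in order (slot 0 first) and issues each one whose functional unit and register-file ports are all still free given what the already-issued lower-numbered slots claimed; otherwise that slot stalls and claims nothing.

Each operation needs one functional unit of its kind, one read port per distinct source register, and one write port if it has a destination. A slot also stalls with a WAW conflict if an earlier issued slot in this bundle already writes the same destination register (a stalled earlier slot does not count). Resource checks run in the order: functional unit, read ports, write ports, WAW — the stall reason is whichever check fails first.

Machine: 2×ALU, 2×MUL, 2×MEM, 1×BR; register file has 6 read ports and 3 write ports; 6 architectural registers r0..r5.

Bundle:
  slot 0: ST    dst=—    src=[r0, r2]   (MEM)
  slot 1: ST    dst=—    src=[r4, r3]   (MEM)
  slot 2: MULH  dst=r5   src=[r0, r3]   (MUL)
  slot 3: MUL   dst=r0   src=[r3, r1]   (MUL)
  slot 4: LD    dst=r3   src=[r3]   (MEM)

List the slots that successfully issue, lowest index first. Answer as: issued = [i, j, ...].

issued = [0, 1, 2]

#0 MEM src=r0,r2 dispatched  <A:2 Mu:2 Ld:1 B:1 rd:4 wr:3>
#1 MEM src=r4,r3 dispatched  <A:2 Mu:2 Ld:0 B:1 rd:2 wr:3>
#2 MUL src=r0,r3 dispatched  <A:2 Mu:1 Ld:0 B:1 rd:0 wr:2>
#3 MUL src=r3,r1 held:RD_PORT  <A:2 Mu:1 Ld:0 B:1 rd:0 wr:2>
#4 MEM src=r3 held:FU  <A:2 Mu:1 Ld:0 B:1 rd:0 wr:2>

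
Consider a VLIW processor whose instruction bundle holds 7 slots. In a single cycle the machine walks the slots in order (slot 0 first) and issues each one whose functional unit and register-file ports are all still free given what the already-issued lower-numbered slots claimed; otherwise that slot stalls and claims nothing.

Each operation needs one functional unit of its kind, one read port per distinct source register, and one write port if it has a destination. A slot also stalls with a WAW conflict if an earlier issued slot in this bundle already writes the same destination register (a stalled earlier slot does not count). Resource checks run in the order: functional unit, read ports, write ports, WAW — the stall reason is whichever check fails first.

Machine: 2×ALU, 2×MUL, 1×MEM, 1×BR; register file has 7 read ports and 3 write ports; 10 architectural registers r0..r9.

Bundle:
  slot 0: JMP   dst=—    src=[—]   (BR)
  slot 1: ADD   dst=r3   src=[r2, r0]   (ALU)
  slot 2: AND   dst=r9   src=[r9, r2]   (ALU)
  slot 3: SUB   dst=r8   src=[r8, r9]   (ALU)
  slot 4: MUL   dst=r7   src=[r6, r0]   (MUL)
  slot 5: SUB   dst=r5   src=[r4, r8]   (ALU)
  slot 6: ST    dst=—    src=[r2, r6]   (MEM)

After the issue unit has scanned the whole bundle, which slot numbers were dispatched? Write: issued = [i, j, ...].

#0 BR src=- dispatched  <A:2 Mu:2 Ld:1 B:0 rd:7 wr:3>
#1 ALU src=r2,r0 dispatched  <A:1 Mu:2 Ld:1 B:0 rd:5 wr:2>
#2 ALU src=r9,r2 dispatched  <A:0 Mu:2 Ld:1 B:0 rd:3 wr:1>
#3 ALU src=r8,r9 held:FU  <A:0 Mu:2 Ld:1 B:0 rd:3 wr:1>
#4 MUL src=r6,r0 dispatched  <A:0 Mu:1 Ld:1 B:0 rd:1 wr:0>
#5 ALU src=r4,r8 held:FU  <A:0 Mu:1 Ld:1 B:0 rd:1 wr:0>
#6 MEM src=r2,r6 held:RD_PORT  <A:0 Mu:1 Ld:1 B:0 rd:1 wr:0>

issued = [0, 1, 2, 4]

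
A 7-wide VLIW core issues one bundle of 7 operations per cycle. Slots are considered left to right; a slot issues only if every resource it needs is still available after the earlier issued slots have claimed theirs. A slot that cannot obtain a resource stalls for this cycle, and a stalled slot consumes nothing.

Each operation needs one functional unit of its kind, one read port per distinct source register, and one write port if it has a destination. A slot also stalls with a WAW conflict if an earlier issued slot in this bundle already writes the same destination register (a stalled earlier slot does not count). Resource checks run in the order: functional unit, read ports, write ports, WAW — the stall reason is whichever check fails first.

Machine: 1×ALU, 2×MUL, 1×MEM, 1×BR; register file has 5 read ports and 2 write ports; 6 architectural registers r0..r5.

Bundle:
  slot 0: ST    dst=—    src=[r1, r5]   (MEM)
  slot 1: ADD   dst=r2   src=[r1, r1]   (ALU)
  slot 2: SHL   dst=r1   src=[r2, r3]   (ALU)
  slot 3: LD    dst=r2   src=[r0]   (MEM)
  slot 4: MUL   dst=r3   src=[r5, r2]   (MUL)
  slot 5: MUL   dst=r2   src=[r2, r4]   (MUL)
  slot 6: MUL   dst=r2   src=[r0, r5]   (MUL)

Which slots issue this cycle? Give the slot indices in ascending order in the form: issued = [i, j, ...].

[0] MEM needs rd=2 wr=0: ok; after: ALU=1 MUL=2 MEM=0 BR=1, R=3, W=2
[1] ALU needs rd=1 wr=1: ok; after: ALU=0 MUL=2 MEM=0 BR=1, R=2, W=1
[2] ALU needs rd=2 wr=1: FU; after: ALU=0 MUL=2 MEM=0 BR=1, R=2, W=1
[3] MEM needs rd=1 wr=1: FU; after: ALU=0 MUL=2 MEM=0 BR=1, R=2, W=1
[4] MUL needs rd=2 wr=1: ok; after: ALU=0 MUL=1 MEM=0 BR=1, R=0, W=0
[5] MUL needs rd=2 wr=1: RD_PORT; after: ALU=0 MUL=1 MEM=0 BR=1, R=0, W=0
[6] MUL needs rd=2 wr=1: RD_PORT; after: ALU=0 MUL=1 MEM=0 BR=1, R=0, W=0

issued = [0, 1, 4]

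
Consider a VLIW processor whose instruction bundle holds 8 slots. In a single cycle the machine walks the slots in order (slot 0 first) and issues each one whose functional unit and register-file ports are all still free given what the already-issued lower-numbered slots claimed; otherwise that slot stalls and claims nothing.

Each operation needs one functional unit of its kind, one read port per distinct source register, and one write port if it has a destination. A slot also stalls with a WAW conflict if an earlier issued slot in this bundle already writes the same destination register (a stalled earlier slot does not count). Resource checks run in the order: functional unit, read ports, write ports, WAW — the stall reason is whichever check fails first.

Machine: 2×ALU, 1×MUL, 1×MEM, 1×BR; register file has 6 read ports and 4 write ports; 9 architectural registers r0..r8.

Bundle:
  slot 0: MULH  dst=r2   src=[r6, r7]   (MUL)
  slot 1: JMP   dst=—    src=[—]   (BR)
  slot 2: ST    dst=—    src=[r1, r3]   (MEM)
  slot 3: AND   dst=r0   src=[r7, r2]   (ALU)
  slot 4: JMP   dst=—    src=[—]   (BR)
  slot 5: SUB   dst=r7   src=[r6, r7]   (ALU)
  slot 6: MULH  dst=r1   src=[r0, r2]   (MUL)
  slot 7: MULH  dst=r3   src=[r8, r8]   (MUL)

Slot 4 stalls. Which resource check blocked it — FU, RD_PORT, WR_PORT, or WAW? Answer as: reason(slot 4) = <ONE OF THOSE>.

slot 0 (MUL): ISSUE — free A2,Mu0,Ld1,B1 rp4 wp3
slot 1 (BR): ISSUE — free A2,Mu0,Ld1,B0 rp4 wp3
slot 2 (MEM): ISSUE — free A2,Mu0,Ld0,B0 rp2 wp3
slot 3 (ALU): ISSUE — free A1,Mu0,Ld0,B0 rp0 wp2
slot 4 (BR): stall FU — free A1,Mu0,Ld0,B0 rp0 wp2
slot 5 (ALU): stall RD_PORT — free A1,Mu0,Ld0,B0 rp0 wp2
slot 6 (MUL): stall FU — free A1,Mu0,Ld0,B0 rp0 wp2
slot 7 (MUL): stall FU — free A1,Mu0,Ld0,B0 rp0 wp2

reason(slot 4) = FU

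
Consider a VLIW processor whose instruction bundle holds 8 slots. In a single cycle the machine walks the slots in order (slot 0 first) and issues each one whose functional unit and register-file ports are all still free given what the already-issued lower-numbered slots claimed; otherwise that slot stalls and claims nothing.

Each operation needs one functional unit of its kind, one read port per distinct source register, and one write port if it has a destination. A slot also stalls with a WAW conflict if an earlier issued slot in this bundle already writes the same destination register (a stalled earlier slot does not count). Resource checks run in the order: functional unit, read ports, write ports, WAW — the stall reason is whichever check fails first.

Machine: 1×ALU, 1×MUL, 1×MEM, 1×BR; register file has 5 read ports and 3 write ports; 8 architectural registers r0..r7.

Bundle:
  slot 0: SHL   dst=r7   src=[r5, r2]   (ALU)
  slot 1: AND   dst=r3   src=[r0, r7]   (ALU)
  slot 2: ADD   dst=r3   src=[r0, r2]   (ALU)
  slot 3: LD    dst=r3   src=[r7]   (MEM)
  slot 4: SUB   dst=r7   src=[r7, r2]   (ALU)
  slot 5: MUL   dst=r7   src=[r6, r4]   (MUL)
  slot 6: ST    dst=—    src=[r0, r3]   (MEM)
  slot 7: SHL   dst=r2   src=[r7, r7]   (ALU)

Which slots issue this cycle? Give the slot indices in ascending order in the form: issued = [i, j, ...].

issued = [0, 3]

#0 ALU src=r5,r2 dispatched  <A:0 Mu:1 Ld:1 B:1 rd:3 wr:2>
#1 ALU src=r0,r7 held:FU  <A:0 Mu:1 Ld:1 B:1 rd:3 wr:2>
#2 ALU src=r0,r2 held:FU  <A:0 Mu:1 Ld:1 B:1 rd:3 wr:2>
#3 MEM src=r7 dispatched  <A:0 Mu:1 Ld:0 B:1 rd:2 wr:1>
#4 ALU src=r7,r2 held:FU  <A:0 Mu:1 Ld:0 B:1 rd:2 wr:1>
#5 MUL src=r6,r4 held:WAW  <A:0 Mu:1 Ld:0 B:1 rd:2 wr:1>
#6 MEM src=r0,r3 held:FU  <A:0 Mu:1 Ld:0 B:1 rd:2 wr:1>
#7 ALU src=r7,r7 held:FU  <A:0 Mu:1 Ld:0 B:1 rd:2 wr:1>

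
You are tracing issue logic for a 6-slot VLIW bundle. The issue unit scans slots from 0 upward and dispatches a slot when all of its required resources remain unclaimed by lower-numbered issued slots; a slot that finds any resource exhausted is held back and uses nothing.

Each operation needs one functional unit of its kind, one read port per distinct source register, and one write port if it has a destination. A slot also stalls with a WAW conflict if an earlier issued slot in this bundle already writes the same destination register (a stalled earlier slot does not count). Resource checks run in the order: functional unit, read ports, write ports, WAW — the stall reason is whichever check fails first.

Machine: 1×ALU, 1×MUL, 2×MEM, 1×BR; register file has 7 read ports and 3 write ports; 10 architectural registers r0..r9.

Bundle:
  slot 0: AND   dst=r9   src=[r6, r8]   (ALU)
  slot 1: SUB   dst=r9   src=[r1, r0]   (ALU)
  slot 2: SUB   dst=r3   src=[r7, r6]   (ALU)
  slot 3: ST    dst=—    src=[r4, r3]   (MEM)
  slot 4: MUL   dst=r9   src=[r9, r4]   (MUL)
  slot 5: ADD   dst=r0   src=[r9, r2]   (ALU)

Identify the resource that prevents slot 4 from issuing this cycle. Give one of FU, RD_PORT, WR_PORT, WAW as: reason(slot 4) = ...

reason(slot 4) = WAW

slot 0 (ALU): ISSUE — free A0,Mu1,Ld2,B1 rp5 wp2
slot 1 (ALU): stall FU — free A0,Mu1,Ld2,B1 rp5 wp2
slot 2 (ALU): stall FU — free A0,Mu1,Ld2,B1 rp5 wp2
slot 3 (MEM): ISSUE — free A0,Mu1,Ld1,B1 rp3 wp2
slot 4 (MUL): stall WAW — free A0,Mu1,Ld1,B1 rp3 wp2
slot 5 (ALU): stall FU — free A0,Mu1,Ld1,B1 rp3 wp2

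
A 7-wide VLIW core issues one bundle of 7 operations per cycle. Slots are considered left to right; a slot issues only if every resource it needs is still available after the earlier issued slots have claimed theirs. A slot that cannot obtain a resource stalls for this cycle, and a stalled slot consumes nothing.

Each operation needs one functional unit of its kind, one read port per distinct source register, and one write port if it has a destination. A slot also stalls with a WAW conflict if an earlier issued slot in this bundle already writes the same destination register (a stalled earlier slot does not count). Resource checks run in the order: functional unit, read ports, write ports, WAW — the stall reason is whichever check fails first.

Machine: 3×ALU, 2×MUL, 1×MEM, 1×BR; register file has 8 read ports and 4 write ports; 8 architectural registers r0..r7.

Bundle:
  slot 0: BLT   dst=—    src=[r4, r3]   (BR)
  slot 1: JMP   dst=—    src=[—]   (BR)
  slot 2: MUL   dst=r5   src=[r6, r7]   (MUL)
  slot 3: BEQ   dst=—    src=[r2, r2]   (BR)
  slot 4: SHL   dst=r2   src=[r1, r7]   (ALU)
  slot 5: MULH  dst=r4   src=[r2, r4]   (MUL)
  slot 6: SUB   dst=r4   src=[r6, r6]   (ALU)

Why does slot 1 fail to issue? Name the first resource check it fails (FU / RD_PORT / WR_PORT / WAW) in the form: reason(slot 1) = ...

reason(slot 1) = FU

[0] BR needs rd=2 wr=0: ok; after: ALU=3 MUL=2 MEM=1 BR=0, R=6, W=4
[1] BR needs rd=0 wr=0: FU; after: ALU=3 MUL=2 MEM=1 BR=0, R=6, W=4
[2] MUL needs rd=2 wr=1: ok; after: ALU=3 MUL=1 MEM=1 BR=0, R=4, W=3
[3] BR needs rd=1 wr=0: FU; after: ALU=3 MUL=1 MEM=1 BR=0, R=4, W=3
[4] ALU needs rd=2 wr=1: ok; after: ALU=2 MUL=1 MEM=1 BR=0, R=2, W=2
[5] MUL needs rd=2 wr=1: ok; after: ALU=2 MUL=0 MEM=1 BR=0, R=0, W=1
[6] ALU needs rd=1 wr=1: RD_PORT; after: ALU=2 MUL=0 MEM=1 BR=0, R=0, W=1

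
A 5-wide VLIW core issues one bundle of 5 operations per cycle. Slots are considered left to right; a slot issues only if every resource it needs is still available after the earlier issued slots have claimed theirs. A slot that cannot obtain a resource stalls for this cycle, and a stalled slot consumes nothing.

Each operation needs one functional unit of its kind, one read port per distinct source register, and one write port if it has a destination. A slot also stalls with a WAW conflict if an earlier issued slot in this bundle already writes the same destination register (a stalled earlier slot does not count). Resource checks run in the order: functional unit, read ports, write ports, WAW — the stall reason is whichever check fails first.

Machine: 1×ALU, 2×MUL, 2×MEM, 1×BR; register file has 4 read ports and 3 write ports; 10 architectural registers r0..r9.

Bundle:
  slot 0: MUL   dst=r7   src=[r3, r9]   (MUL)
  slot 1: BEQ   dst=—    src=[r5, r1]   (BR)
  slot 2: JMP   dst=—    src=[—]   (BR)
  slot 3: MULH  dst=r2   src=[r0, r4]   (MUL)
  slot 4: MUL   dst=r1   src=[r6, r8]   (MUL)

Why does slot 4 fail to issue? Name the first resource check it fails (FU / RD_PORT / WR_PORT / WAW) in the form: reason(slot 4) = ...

reason(slot 4) = RD_PORT

#0 MUL src=r3,r9 dispatched  <A:1 Mu:1 Ld:2 B:1 rd:2 wr:2>
#1 BR src=r5,r1 dispatched  <A:1 Mu:1 Ld:2 B:0 rd:0 wr:2>
#2 BR src=- held:FU  <A:1 Mu:1 Ld:2 B:0 rd:0 wr:2>
#3 MUL src=r0,r4 held:RD_PORT  <A:1 Mu:1 Ld:2 B:0 rd:0 wr:2>
#4 MUL src=r6,r8 held:RD_PORT  <A:1 Mu:1 Ld:2 B:0 rd:0 wr:2>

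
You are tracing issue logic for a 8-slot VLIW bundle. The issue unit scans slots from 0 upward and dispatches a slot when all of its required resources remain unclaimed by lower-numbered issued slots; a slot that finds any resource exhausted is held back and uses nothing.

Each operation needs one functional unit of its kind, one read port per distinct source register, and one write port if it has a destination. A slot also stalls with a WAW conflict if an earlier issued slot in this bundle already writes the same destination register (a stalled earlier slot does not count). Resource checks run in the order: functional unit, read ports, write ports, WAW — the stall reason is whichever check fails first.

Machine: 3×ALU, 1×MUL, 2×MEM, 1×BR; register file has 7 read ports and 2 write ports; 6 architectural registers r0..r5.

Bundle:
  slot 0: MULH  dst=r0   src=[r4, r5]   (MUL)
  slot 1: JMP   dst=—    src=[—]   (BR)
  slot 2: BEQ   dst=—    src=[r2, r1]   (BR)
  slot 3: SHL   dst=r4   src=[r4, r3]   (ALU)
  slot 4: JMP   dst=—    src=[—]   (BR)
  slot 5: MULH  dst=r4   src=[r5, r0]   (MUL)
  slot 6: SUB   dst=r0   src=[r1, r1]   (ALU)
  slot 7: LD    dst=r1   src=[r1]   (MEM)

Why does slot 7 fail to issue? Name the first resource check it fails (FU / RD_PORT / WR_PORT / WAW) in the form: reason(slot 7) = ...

reason(slot 7) = WR_PORT

(0) want 1×MUL +2rd +1wr — yes → AL3|MU0|ME2|BR1|rd5|wr1
(1) want 1×BR +0rd +0wr — yes → AL3|MU0|ME2|BR0|rd5|wr1
(2) want 1×BR +2rd +0wr — FU → AL3|MU0|ME2|BR0|rd5|wr1
(3) want 1×ALU +2rd +1wr — yes → AL2|MU0|ME2|BR0|rd3|wr0
(4) want 1×BR +0rd +0wr — FU → AL2|MU0|ME2|BR0|rd3|wr0
(5) want 1×MUL +2rd +1wr — FU → AL2|MU0|ME2|BR0|rd3|wr0
(6) want 1×ALU +1rd +1wr — WR_PORT → AL2|MU0|ME2|BR0|rd3|wr0
(7) want 1×MEM +1rd +1wr — WR_PORT → AL2|MU0|ME2|BR0|rd3|wr0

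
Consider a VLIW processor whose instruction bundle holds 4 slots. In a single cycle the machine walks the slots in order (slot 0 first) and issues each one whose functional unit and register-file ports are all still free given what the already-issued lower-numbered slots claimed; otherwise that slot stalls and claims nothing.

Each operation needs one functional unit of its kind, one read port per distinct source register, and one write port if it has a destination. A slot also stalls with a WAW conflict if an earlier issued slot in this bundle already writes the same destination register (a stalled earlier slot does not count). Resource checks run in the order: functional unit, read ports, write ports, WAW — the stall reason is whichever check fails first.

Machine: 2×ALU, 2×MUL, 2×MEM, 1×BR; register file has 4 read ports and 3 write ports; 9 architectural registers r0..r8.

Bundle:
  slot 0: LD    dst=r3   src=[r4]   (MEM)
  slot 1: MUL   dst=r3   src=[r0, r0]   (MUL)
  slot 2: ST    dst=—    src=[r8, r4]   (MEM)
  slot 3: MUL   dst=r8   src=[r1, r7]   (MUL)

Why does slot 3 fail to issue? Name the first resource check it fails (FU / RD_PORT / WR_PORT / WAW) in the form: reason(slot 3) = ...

  0. MEM→r3 ⇒ go  {2A/2Mu/1Ld/1B | 3r 2w}
  1. MUL→r3 ⇒ no(WAW)  {2A/2Mu/1Ld/1B | 3r 2w}
  2. MEM ⇒ go  {2A/2Mu/0Ld/1B | 1r 2w}
  3. MUL→r8 ⇒ no(RD_PORT)  {2A/2Mu/0Ld/1B | 1r 2w}

reason(slot 3) = RD_PORT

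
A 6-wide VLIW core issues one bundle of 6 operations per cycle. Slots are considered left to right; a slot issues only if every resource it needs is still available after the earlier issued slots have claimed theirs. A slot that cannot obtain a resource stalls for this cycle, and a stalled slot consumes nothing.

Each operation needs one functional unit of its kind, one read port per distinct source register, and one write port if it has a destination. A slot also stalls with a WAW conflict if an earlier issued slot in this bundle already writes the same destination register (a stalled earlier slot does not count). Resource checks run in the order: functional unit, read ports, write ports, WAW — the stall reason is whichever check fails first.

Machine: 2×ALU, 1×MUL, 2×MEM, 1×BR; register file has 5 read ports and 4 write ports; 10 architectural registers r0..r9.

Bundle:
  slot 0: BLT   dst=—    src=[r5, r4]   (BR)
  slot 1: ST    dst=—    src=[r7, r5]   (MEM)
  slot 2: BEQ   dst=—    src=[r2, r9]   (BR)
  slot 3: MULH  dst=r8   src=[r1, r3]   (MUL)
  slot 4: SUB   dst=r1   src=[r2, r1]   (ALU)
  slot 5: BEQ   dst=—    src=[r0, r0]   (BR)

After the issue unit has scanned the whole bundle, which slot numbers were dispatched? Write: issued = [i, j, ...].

  0. BR ⇒ go  {2A/1Mu/2Ld/0B | 3r 4w}
  1. MEM ⇒ go  {2A/1Mu/1Ld/0B | 1r 4w}
  2. BR ⇒ no(FU)  {2A/1Mu/1Ld/0B | 1r 4w}
  3. MUL→r8 ⇒ no(RD_PORT)  {2A/1Mu/1Ld/0B | 1r 4w}
  4. ALU→r1 ⇒ no(RD_PORT)  {2A/1Mu/1Ld/0B | 1r 4w}
  5. BR ⇒ no(FU)  {2A/1Mu/1Ld/0B | 1r 4w}

issued = [0, 1]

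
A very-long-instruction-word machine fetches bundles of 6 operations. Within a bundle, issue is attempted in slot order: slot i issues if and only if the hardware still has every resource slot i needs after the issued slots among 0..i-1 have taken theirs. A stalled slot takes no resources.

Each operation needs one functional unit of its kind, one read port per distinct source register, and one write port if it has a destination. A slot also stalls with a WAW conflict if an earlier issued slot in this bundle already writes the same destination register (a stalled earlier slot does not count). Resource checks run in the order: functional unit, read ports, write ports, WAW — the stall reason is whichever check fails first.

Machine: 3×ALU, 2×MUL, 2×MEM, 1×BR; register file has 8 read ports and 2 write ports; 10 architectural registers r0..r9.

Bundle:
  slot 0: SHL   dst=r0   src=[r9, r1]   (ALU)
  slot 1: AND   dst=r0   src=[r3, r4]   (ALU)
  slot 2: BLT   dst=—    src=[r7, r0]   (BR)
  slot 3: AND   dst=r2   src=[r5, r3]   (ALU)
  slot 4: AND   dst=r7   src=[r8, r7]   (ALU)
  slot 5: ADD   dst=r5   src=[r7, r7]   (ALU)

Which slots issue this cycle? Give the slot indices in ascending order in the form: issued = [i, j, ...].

#0 ALU src=r9,r1 dispatched  <A:2 Mu:2 Ld:2 B:1 rd:6 wr:1>
#1 ALU src=r3,r4 held:WAW  <A:2 Mu:2 Ld:2 B:1 rd:6 wr:1>
#2 BR src=r7,r0 dispatched  <A:2 Mu:2 Ld:2 B:0 rd:4 wr:1>
#3 ALU src=r5,r3 dispatched  <A:1 Mu:2 Ld:2 B:0 rd:2 wr:0>
#4 ALU src=r8,r7 held:WR_PORT  <A:1 Mu:2 Ld:2 B:0 rd:2 wr:0>
#5 ALU src=r7,r7 held:WR_PORT  <A:1 Mu:2 Ld:2 B:0 rd:2 wr:0>

issued = [0, 2, 3]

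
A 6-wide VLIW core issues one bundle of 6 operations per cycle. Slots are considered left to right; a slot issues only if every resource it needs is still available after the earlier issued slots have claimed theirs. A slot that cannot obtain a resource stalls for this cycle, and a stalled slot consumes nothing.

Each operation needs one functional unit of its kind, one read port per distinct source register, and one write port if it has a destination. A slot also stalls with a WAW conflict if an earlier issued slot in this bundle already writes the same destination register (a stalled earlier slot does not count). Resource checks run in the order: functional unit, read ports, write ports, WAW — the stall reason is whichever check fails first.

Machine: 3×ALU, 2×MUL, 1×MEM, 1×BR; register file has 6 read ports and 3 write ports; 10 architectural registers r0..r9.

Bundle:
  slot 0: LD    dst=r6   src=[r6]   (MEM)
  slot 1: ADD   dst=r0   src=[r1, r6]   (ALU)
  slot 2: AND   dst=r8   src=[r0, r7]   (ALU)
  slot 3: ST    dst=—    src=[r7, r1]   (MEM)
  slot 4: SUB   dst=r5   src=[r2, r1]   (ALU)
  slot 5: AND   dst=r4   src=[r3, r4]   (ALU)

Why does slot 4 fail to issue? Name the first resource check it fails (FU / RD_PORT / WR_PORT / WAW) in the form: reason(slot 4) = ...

  0. MEM→r6 ⇒ go  {3A/2Mu/0Ld/1B | 5r 2w}
  1. ALU→r0 ⇒ go  {2A/2Mu/0Ld/1B | 3r 1w}
  2. ALU→r8 ⇒ go  {1A/2Mu/0Ld/1B | 1r 0w}
  3. MEM ⇒ no(FU)  {1A/2Mu/0Ld/1B | 1r 0w}
  4. ALU→r5 ⇒ no(RD_PORT)  {1A/2Mu/0Ld/1B | 1r 0w}
  5. ALU→r4 ⇒ no(RD_PORT)  {1A/2Mu/0Ld/1B | 1r 0w}

reason(slot 4) = RD_PORT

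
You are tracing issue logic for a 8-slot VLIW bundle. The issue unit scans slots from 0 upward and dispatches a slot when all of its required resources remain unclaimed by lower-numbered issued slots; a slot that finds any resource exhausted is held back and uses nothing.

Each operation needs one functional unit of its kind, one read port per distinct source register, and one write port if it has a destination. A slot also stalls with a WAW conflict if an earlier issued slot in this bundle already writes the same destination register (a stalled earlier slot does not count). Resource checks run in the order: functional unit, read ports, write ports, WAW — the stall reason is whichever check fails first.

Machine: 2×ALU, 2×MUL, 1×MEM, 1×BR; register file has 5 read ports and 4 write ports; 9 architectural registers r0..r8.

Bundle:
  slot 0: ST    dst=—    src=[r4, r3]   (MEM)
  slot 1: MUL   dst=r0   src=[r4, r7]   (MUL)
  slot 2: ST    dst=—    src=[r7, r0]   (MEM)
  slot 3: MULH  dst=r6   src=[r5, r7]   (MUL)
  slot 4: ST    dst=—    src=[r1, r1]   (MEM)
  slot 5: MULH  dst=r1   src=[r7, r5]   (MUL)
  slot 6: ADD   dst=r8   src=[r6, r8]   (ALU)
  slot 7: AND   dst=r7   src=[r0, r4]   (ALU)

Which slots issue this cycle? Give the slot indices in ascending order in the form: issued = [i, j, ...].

issued = [0, 1]

slot 0 (MEM): ISSUE — free A2,Mu2,Ld0,B1 rp3 wp4
slot 1 (MUL): ISSUE — free A2,Mu1,Ld0,B1 rp1 wp3
slot 2 (MEM): stall FU — free A2,Mu1,Ld0,B1 rp1 wp3
slot 3 (MUL): stall RD_PORT — free A2,Mu1,Ld0,B1 rp1 wp3
slot 4 (MEM): stall FU — free A2,Mu1,Ld0,B1 rp1 wp3
slot 5 (MUL): stall RD_PORT — free A2,Mu1,Ld0,B1 rp1 wp3
slot 6 (ALU): stall RD_PORT — free A2,Mu1,Ld0,B1 rp1 wp3
slot 7 (ALU): stall RD_PORT — free A2,Mu1,Ld0,B1 rp1 wp3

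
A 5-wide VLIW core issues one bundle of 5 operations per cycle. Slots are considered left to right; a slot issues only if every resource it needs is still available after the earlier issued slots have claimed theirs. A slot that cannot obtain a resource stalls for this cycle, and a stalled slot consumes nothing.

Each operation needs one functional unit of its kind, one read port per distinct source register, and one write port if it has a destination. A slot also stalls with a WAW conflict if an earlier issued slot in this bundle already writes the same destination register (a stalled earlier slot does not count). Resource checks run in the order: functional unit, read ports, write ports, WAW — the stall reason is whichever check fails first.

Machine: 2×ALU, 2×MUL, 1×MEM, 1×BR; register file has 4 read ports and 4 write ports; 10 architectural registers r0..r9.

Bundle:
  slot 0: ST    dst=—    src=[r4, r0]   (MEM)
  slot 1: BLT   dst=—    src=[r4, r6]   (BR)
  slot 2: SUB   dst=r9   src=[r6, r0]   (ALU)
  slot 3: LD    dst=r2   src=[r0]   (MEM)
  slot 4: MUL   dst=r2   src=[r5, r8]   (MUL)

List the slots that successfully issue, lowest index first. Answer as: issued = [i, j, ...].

#0 MEM src=r4,r0 dispatched  <A:2 Mu:2 Ld:0 B:1 rd:2 wr:4>
#1 BR src=r4,r6 dispatched  <A:2 Mu:2 Ld:0 B:0 rd:0 wr:4>
#2 ALU src=r6,r0 held:RD_PORT  <A:2 Mu:2 Ld:0 B:0 rd:0 wr:4>
#3 MEM src=r0 held:FU  <A:2 Mu:2 Ld:0 B:0 rd:0 wr:4>
#4 MUL src=r5,r8 held:RD_PORT  <A:2 Mu:2 Ld:0 B:0 rd:0 wr:4>

issued = [0, 1]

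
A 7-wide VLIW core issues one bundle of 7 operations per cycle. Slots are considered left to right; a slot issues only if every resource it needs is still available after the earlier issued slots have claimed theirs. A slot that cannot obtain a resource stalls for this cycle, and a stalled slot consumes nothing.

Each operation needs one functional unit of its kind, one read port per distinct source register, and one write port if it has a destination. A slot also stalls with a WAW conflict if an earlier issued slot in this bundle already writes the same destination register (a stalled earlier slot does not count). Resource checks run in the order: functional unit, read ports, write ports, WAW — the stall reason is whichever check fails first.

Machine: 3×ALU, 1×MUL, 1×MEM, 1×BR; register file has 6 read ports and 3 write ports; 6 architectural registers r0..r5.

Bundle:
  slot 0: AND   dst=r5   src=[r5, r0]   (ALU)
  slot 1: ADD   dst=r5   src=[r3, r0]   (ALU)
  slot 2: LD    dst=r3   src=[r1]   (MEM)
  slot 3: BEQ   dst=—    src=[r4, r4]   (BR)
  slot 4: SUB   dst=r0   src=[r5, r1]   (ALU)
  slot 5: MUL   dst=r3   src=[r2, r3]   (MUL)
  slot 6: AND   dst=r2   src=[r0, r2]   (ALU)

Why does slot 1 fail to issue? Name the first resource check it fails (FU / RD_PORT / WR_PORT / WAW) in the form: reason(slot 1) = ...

reason(slot 1) = WAW

  0. ALU→r5 ⇒ go  {2A/1Mu/1Ld/1B | 4r 2w}
  1. ALU→r5 ⇒ no(WAW)  {2A/1Mu/1Ld/1B | 4r 2w}
  2. MEM→r3 ⇒ go  {2A/1Mu/0Ld/1B | 3r 1w}
  3. BR ⇒ go  {2A/1Mu/0Ld/0B | 2r 1w}
  4. ALU→r0 ⇒ go  {1A/1Mu/0Ld/0B | 0r 0w}
  5. MUL→r3 ⇒ no(RD_PORT)  {1A/1Mu/0Ld/0B | 0r 0w}
  6. ALU→r2 ⇒ no(RD_PORT)  {1A/1Mu/0Ld/0B | 0r 0w}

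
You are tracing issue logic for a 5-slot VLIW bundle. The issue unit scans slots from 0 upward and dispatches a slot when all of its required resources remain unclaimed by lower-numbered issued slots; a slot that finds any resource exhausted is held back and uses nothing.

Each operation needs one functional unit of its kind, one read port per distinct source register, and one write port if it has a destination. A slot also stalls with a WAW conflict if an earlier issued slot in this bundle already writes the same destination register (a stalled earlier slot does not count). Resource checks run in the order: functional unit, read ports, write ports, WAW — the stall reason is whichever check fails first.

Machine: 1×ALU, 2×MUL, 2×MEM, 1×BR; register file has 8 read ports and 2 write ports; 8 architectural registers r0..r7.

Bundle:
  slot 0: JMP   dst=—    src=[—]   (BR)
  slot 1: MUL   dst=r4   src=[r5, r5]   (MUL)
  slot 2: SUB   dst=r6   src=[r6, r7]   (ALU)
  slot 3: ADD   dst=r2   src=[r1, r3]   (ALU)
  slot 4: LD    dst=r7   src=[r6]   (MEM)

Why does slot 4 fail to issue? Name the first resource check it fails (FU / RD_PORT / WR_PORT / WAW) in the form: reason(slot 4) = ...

reason(slot 4) = WR_PORT

  0. BR ⇒ go  {1A/2Mu/2Ld/0B | 8r 2w}
  1. MUL→r4 ⇒ go  {1A/1Mu/2Ld/0B | 7r 1w}
  2. ALU→r6 ⇒ go  {0A/1Mu/2Ld/0B | 5r 0w}
  3. ALU→r2 ⇒ no(FU)  {0A/1Mu/2Ld/0B | 5r 0w}
  4. MEM→r7 ⇒ no(WR_PORT)  {0A/1Mu/2Ld/0B | 5r 0w}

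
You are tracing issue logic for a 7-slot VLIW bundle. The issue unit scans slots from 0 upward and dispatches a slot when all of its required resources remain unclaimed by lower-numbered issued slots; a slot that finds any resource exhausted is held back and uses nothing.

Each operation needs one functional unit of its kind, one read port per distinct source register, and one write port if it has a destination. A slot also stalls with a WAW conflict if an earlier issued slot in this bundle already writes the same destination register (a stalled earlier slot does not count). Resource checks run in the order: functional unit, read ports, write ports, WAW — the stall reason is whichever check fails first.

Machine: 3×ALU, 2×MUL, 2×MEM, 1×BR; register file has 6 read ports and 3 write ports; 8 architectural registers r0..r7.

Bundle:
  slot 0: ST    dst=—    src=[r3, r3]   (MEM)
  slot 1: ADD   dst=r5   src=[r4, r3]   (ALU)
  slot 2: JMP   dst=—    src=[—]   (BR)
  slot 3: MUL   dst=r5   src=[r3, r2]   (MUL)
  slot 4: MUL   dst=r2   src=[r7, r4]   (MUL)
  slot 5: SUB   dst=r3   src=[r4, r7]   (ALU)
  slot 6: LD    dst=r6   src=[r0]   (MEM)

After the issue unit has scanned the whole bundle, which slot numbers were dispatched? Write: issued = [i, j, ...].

issued = [0, 1, 2, 4, 6]

[0] MEM needs rd=1 wr=0: ok; after: ALU=3 MUL=2 MEM=1 BR=1, R=5, W=3
[1] ALU needs rd=2 wr=1: ok; after: ALU=2 MUL=2 MEM=1 BR=1, R=3, W=2
[2] BR needs rd=0 wr=0: ok; after: ALU=2 MUL=2 MEM=1 BR=0, R=3, W=2
[3] MUL needs rd=2 wr=1: WAW; after: ALU=2 MUL=2 MEM=1 BR=0, R=3, W=2
[4] MUL needs rd=2 wr=1: ok; after: ALU=2 MUL=1 MEM=1 BR=0, R=1, W=1
[5] ALU needs rd=2 wr=1: RD_PORT; after: ALU=2 MUL=1 MEM=1 BR=0, R=1, W=1
[6] MEM needs rd=1 wr=1: ok; after: ALU=2 MUL=1 MEM=0 BR=0, R=0, W=0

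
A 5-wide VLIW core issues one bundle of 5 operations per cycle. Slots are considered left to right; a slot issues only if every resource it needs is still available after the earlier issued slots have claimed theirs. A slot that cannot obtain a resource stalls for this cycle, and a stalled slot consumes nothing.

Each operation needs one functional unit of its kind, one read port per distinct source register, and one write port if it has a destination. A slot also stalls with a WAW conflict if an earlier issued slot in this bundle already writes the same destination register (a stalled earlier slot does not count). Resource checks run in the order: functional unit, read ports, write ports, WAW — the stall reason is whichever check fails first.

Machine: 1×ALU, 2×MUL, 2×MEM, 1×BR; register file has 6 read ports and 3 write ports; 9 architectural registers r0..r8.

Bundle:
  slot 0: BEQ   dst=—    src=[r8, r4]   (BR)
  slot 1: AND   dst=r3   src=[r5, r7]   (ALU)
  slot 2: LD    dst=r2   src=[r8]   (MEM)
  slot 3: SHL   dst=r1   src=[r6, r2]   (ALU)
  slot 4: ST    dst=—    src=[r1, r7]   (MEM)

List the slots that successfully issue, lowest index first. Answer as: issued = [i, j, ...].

[0] BR needs rd=2 wr=0: ok; after: ALU=1 MUL=2 MEM=2 BR=0, R=4, W=3
[1] ALU needs rd=2 wr=1: ok; after: ALU=0 MUL=2 MEM=2 BR=0, R=2, W=2
[2] MEM needs rd=1 wr=1: ok; after: ALU=0 MUL=2 MEM=1 BR=0, R=1, W=1
[3] ALU needs rd=2 wr=1: FU; after: ALU=0 MUL=2 MEM=1 BR=0, R=1, W=1
[4] MEM needs rd=2 wr=0: RD_PORT; after: ALU=0 MUL=2 MEM=1 BR=0, R=1, W=1

issued = [0, 1, 2]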